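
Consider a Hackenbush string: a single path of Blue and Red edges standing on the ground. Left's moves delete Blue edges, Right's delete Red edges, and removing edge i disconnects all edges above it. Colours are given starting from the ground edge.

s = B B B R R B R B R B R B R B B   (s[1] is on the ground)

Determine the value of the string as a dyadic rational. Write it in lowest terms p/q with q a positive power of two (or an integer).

v_1 [B]  L=[0]  R=[(no moves)]  so 1
v_2 [BB]  L=[0 1]  R=[(no moves)]  so 2
v_3 [BBB]  L=[0 1 2]  R=[(no moves)]  so 3
v_4 [BBBR]  L=[0 1 2]  R=[3]  so 5/2
v_5 [BBBRR]  L=[0 1 2]  R=[5/2 3]  so 9/4
v_6 [BBBRRB]  L=[0 1 2 9/4]  R=[5/2 3]  so 19/8
v_7 [BBBRRBR]  L=[0 1 2 9/4]  R=[19/8 5/2 3]  so 37/16
v_8 [BBBRRBRB]  L=[0 1 2 9/4 37/16]  R=[19/8 5/2 3]  so 75/32
v_9 [BBBRRBRBR]  L=[0 1 2 9/4 37/16]  R=[75/32 19/8 5/2 3]  so 149/64
v_10 [BBBRRBRBRB]  L=[0 1 2 9/4 37/16 149/64]  R=[75/32 19/8 5/2 3]  so 299/128
v_11 [BBBRRBRBRBR]  L=[0 1 2 9/4 37/16 149/64]  R=[299/128 75/32 19/8 5/2 3]  so 597/256
v_12 [BBBRRBRBRBRB]  L=[0 1 2 9/4 37/16 149/64 597/256]  R=[299/128 75/32 19/8 5/2 3]  so 1195/512
v_13 [BBBRRBRBRBRBR]  L=[0 1 2 9/4 37/16 149/64 597/256]  R=[1195/512 299/128 75/32 19/8 5/2 3]  so 2389/1024
v_14 [BBBRRBRBRBRBRB]  L=[0 1 2 9/4 37/16 149/64 597/256 2389/1024]  R=[1195/512 299/128 75/32 19/8 5/2 3]  so 4779/2048
v_15 [BBBRRBRBRBRBRBB]  L=[0 1 2 9/4 37/16 149/64 597/256 2389/1024 4779/2048]  R=[1195/512 299/128 75/32 19/8 5/2 3]  so 9559/4096

9559/4096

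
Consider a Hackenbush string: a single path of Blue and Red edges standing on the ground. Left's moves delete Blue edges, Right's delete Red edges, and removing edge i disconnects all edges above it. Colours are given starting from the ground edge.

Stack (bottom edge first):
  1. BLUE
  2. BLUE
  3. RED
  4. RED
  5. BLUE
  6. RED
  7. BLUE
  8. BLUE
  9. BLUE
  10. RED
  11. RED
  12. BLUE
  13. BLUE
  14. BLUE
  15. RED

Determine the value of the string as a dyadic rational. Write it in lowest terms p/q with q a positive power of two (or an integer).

Recurse on prefixes of the 15-edge string BLUE BLUE RED RED BLUE RED BLUE BLUE BLUE RED RED BLUE BLUE BLUE RED:
step 1: add BLUE to get B; options L={ 0 } R={ — } => 1
step 2: add BLUE to get BB; options L={ 0 1 } R={ — } => 2
step 3: add RED to get BBR; options L={ 0 1 } R={ 2 } => 3/2
step 4: add RED to get BBRR; options L={ 0 1 } R={ 3/2 2 } => 5/4
step 5: add BLUE to get BBRRB; options L={ 0 1 5/4 } R={ 3/2 2 } => 11/8
step 6: add RED to get BBRRBR; options L={ 0 1 5/4 } R={ 11/8 3/2 2 } => 21/16
step 7: add BLUE to get BBRRBRB; options L={ 0 1 5/4 21/16 } R={ 11/8 3/2 2 } => 43/32
step 8: add BLUE to get BBRRBRBB; options L={ 0 1 5/4 21/16 43/32 } R={ 11/8 3/2 2 } => 87/64
step 9: add BLUE to get BBRRBRBBB; options L={ 0 1 5/4 21/16 43/32 87/64 } R={ 11/8 3/2 2 } => 175/128
step 10: add RED to get BBRRBRBBBR; options L={ 0 1 5/4 21/16 43/32 87/64 } R={ 175/128 11/8 3/2 2 } => 349/256
step 11: add RED to get BBRRBRBBBRR; options L={ 0 1 5/4 21/16 43/32 87/64 } R={ 349/256 175/128 11/8 3/2 2 } => 697/512
step 12: add BLUE to get BBRRBRBBBRRB; options L={ 0 1 5/4 21/16 43/32 87/64 697/512 } R={ 349/256 175/128 11/8 3/2 2 } => 1395/1024
step 13: add BLUE to get BBRRBRBBBRRBB; options L={ 0 1 5/4 21/16 43/32 87/64 697/512 1395/1024 } R={ 349/256 175/128 11/8 3/2 2 } => 2791/2048
step 14: add BLUE to get BBRRBRBBBRRBBB; options L={ 0 1 5/4 21/16 43/32 87/64 697/512 1395/1024 2791/2048 } R={ 349/256 175/128 11/8 3/2 2 } => 5583/4096
step 15: add RED to get BBRRBRBBBRRBBBR; options L={ 0 1 5/4 21/16 43/32 87/64 697/512 1395/1024 2791/2048 } R={ 5583/4096 349/256 175/128 11/8 3/2 2 } => 11165/8192

11165/8192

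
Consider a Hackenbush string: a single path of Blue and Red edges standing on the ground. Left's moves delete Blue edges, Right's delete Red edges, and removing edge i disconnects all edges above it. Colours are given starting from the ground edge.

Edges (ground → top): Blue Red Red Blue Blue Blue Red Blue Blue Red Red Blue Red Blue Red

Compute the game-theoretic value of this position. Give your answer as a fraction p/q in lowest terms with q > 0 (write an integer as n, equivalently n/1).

7573/16384

G(B) = { 0 | — } gives 1
G(BR) = { 0 | 1 } gives 1/2
G(BRR) = { 0 | 1/2 1 } gives 1/4
G(BRRB) = { 0 1/4 | 1/2 1 } gives 3/8
G(BRRBB) = { 0 1/4 3/8 | 1/2 1 } gives 7/16
G(BRRBBB) = { 0 1/4 3/8 7/16 | 1/2 1 } gives 15/32
G(BRRBBBR) = { 0 1/4 3/8 7/16 | 15/32 1/2 1 } gives 29/64
G(BRRBBBRB) = { 0 1/4 3/8 7/16 29/64 | 15/32 1/2 1 } gives 59/128
G(BRRBBBRBB) = { 0 1/4 3/8 7/16 29/64 59/128 | 15/32 1/2 1 } gives 119/256
G(BRRBBBRBBR) = { 0 1/4 3/8 7/16 29/64 59/128 | 119/256 15/32 1/2 1 } gives 237/512
G(BRRBBBRBBRR) = { 0 1/4 3/8 7/16 29/64 59/128 | 237/512 119/256 15/32 1/2 1 } gives 473/1024
G(BRRBBBRBBRRB) = { 0 1/4 3/8 7/16 29/64 59/128 473/1024 | 237/512 119/256 15/32 1/2 1 } gives 947/2048
G(BRRBBBRBBRRBR) = { 0 1/4 3/8 7/16 29/64 59/128 473/1024 | 947/2048 237/512 119/256 15/32 1/2 1 } gives 1893/4096
G(BRRBBBRBBRRBRB) = { 0 1/4 3/8 7/16 29/64 59/128 473/1024 1893/4096 | 947/2048 237/512 119/256 15/32 1/2 1 } gives 3787/8192
G(BRRBBBRBBRRBRBR) = { 0 1/4 3/8 7/16 29/64 59/128 473/1024 1893/4096 | 3787/8192 947/2048 237/512 119/256 15/32 1/2 1 } gives 7573/16384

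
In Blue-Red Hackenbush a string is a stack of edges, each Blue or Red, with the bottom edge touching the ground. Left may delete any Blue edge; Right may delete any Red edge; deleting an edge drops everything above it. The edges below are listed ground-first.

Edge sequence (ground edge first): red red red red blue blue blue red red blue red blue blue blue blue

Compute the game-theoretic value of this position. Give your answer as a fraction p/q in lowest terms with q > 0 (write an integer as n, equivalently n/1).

Build value(s[:k]) for k = 1..15, string s = red red red red blue blue blue red red blue red blue blue blue blue.
value_1 [r]  L=[none]  R=[0]  — -1
value_2 [rr]  L=[none]  R=[-1; 0]  — -2
value_3 [rrr]  L=[none]  R=[-2; -1; 0]  — -3
value_4 [rrrr]  L=[none]  R=[-3; -2; -1; 0]  — -4
value_5 [rrrrb]  L=[-4]  R=[-3; -2; -1; 0]  — -7/2
value_6 [rrrrbb]  L=[-4; -7/2]  R=[-3; -2; -1; 0]  — -13/4
value_7 [rrrrbbb]  L=[-4; -7/2; -13/4]  R=[-3; -2; -1; 0]  — -25/8
value_8 [rrrrbbbr]  L=[-4; -7/2; -13/4]  R=[-25/8; -3; -2; -1; 0]  — -51/16
value_9 [rrrrbbbrr]  L=[-4; -7/2; -13/4]  R=[-51/16; -25/8; -3; -2; -1; 0]  — -103/32
value_10 [rrrrbbbrrb]  L=[-4; -7/2; -13/4; -103/32]  R=[-51/16; -25/8; -3; -2; -1; 0]  — -205/64
value_11 [rrrrbbbrrbr]  L=[-4; -7/2; -13/4; -103/32]  R=[-205/64; -51/16; -25/8; -3; -2; -1; 0]  — -411/128
value_12 [rrrrbbbrrbrb]  L=[-4; -7/2; -13/4; -103/32; -411/128]  R=[-205/64; -51/16; -25/8; -3; -2; -1; 0]  — -821/256
value_13 [rrrrbbbrrbrbb]  L=[-4; -7/2; -13/4; -103/32; -411/128; -821/256]  R=[-205/64; -51/16; -25/8; -3; -2; -1; 0]  — -1641/512
value_14 [rrrrbbbrrbrbbb]  L=[-4; -7/2; -13/4; -103/32; -411/128; -821/256; -1641/512]  R=[-205/64; -51/16; -25/8; -3; -2; -1; 0]  — -3281/1024
value_15 [rrrrbbbrrbrbbbb]  L=[-4; -7/2; -13/4; -103/32; -411/128; -821/256; -1641/512; -3281/1024]  R=[-205/64; -51/16; -25/8; -3; -2; -1; 0]  — -6561/2048

-6561/2048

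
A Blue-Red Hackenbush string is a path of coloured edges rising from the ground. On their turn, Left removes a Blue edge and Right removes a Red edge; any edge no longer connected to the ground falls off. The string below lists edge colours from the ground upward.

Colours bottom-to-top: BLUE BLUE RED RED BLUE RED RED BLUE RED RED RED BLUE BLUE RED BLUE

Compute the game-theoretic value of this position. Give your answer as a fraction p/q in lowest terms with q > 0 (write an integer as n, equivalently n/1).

edge 1 of 15 (BLUE): { 0 | · } = 1
edge 2 of 15 (BLUE): { 0,1 | · } = 2
edge 3 of 15 (RED): { 0,1 | 2 } = 3/2
edge 4 of 15 (RED): { 0,1 | 3/2,2 } = 5/4
edge 5 of 15 (BLUE): { 0,1,5/4 | 3/2,2 } = 11/8
edge 6 of 15 (RED): { 0,1,5/4 | 11/8,3/2,2 } = 21/16
edge 7 of 15 (RED): { 0,1,5/4 | 21/16,11/8,3/2,2 } = 41/32
edge 8 of 15 (BLUE): { 0,1,5/4,41/32 | 21/16,11/8,3/2,2 } = 83/64
edge 9 of 15 (RED): { 0,1,5/4,41/32 | 83/64,21/16,11/8,3/2,2 } = 165/128
edge 10 of 15 (RED): { 0,1,5/4,41/32 | 165/128,83/64,21/16,11/8,3/2,2 } = 329/256
edge 11 of 15 (RED): { 0,1,5/4,41/32 | 329/256,165/128,83/64,21/16,11/8,3/2,2 } = 657/512
edge 12 of 15 (BLUE): { 0,1,5/4,41/32,657/512 | 329/256,165/128,83/64,21/16,11/8,3/2,2 } = 1315/1024
edge 13 of 15 (BLUE): { 0,1,5/4,41/32,657/512,1315/1024 | 329/256,165/128,83/64,21/16,11/8,3/2,2 } = 2631/2048
edge 14 of 15 (RED): { 0,1,5/4,41/32,657/512,1315/1024 | 2631/2048,329/256,165/128,83/64,21/16,11/8,3/2,2 } = 5261/4096
edge 15 of 15 (BLUE): { 0,1,5/4,41/32,657/512,1315/1024,5261/4096 | 2631/2048,329/256,165/128,83/64,21/16,11/8,3/2,2 } = 10523/8192

10523/8192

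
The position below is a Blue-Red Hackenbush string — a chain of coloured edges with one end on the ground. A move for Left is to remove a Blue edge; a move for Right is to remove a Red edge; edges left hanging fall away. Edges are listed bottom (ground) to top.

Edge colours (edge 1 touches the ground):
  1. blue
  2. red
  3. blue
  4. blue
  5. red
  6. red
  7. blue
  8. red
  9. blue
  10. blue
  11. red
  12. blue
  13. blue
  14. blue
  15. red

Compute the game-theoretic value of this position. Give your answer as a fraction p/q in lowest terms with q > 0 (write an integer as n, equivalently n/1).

step 1: add blue to get b; options L={ 0 } R={ (no moves) } -> 1
step 2: add red to get br; options L={ 0 } R={ 1 } -> 1/2
step 3: add blue to get brb; options L={ 0; 1/2 } R={ 1 } -> 3/4
step 4: add blue to get brbb; options L={ 0; 1/2; 3/4 } R={ 1 } -> 7/8
step 5: add red to get brbbr; options L={ 0; 1/2; 3/4 } R={ 7/8; 1 } -> 13/16
step 6: add red to get brbbrr; options L={ 0; 1/2; 3/4 } R={ 13/16; 7/8; 1 } -> 25/32
step 7: add blue to get brbbrrb; options L={ 0; 1/2; 3/4; 25/32 } R={ 13/16; 7/8; 1 } -> 51/64
step 8: add red to get brbbrrbr; options L={ 0; 1/2; 3/4; 25/32 } R={ 51/64; 13/16; 7/8; 1 } -> 101/128
step 9: add blue to get brbbrrbrb; options L={ 0; 1/2; 3/4; 25/32; 101/128 } R={ 51/64; 13/16; 7/8; 1 } -> 203/256
step 10: add blue to get brbbrrbrbb; options L={ 0; 1/2; 3/4; 25/32; 101/128; 203/256 } R={ 51/64; 13/16; 7/8; 1 } -> 407/512
step 11: add red to get brbbrrbrbbr; options L={ 0; 1/2; 3/4; 25/32; 101/128; 203/256 } R={ 407/512; 51/64; 13/16; 7/8; 1 } -> 813/1024
step 12: add blue to get brbbrrbrbbrb; options L={ 0; 1/2; 3/4; 25/32; 101/128; 203/256; 813/1024 } R={ 407/512; 51/64; 13/16; 7/8; 1 } -> 1627/2048
step 13: add blue to get brbbrrbrbbrbb; options L={ 0; 1/2; 3/4; 25/32; 101/128; 203/256; 813/1024; 1627/2048 } R={ 407/512; 51/64; 13/16; 7/8; 1 } -> 3255/4096
step 14: add blue to get brbbrrbrbbrbbb; options L={ 0; 1/2; 3/4; 25/32; 101/128; 203/256; 813/1024; 1627/2048; 3255/4096 } R={ 407/512; 51/64; 13/16; 7/8; 1 } -> 6511/8192
step 15: add red to get brbbrrbrbbrbbbr; options L={ 0; 1/2; 3/4; 25/32; 101/128; 203/256; 813/1024; 1627/2048; 3255/4096 } R={ 6511/8192; 407/512; 51/64; 13/16; 7/8; 1 } -> 13021/16384

13021/16384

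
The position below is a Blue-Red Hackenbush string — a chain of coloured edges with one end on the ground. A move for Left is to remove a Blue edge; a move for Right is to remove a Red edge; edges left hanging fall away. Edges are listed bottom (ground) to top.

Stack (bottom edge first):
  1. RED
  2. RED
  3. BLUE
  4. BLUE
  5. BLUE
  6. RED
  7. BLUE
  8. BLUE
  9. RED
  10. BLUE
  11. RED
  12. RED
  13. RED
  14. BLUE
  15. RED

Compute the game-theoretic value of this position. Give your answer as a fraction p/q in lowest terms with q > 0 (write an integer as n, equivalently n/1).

Prefix values for RED RED BLUE BLUE BLUE RED BLUE BLUE RED BLUE RED RED RED BLUE RED via {L|R} + simplicity:
1 of 15 · R · max L −∞ · min R 0 => -1
2 of 15 · RR · max L −∞ · min R -1 => -2
3 of 15 · RRB · max L -2 · min R -1 => -3/2
4 of 15 · RRBB · max L -3/2 · min R -1 => -5/4
5 of 15 · RRBBB · max L -5/4 · min R -1 => -9/8
6 of 15 · RRBBBR · max L -5/4 · min R -9/8 => -19/16
7 of 15 · RRBBBRB · max L -19/16 · min R -9/8 => -37/32
8 of 15 · RRBBBRBB · max L -37/32 · min R -9/8 => -73/64
9 of 15 · RRBBBRBBR · max L -37/32 · min R -73/64 => -147/128
10 of 15 · RRBBBRBBRB · max L -147/128 · min R -73/64 => -293/256
11 of 15 · RRBBBRBBRBR · max L -147/128 · min R -293/256 => -587/512
12 of 15 · RRBBBRBBRBRR · max L -147/128 · min R -587/512 => -1175/1024
13 of 15 · RRBBBRBBRBRRR · max L -147/128 · min R -1175/1024 => -2351/2048
14 of 15 · RRBBBRBBRBRRRB · max L -2351/2048 · min R -1175/1024 => -4701/4096
15 of 15 · RRBBBRBBRBRRRBR · max L -2351/2048 · min R -4701/4096 => -9403/8192

-9403/8192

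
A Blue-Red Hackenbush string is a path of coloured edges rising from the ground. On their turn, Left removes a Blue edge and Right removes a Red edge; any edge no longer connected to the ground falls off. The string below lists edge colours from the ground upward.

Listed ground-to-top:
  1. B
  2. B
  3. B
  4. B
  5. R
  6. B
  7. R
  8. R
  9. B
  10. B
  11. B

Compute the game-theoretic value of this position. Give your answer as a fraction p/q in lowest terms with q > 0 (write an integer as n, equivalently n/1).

463/128

val_1 [B]  L=[0]  R=[·]  ⇒ 1
val_2 [BB]  L=[0, 1]  R=[·]  ⇒ 2
val_3 [BBB]  L=[0, 1, 2]  R=[·]  ⇒ 3
val_4 [BBBB]  L=[0, 1, 2, 3]  R=[·]  ⇒ 4
val_5 [BBBBR]  L=[0, 1, 2, 3]  R=[4]  ⇒ 7/2
val_6 [BBBBRB]  L=[0, 1, 2, 3, 7/2]  R=[4]  ⇒ 15/4
val_7 [BBBBRBR]  L=[0, 1, 2, 3, 7/2]  R=[15/4, 4]  ⇒ 29/8
val_8 [BBBBRBRR]  L=[0, 1, 2, 3, 7/2]  R=[29/8, 15/4, 4]  ⇒ 57/16
val_9 [BBBBRBRRB]  L=[0, 1, 2, 3, 7/2, 57/16]  R=[29/8, 15/4, 4]  ⇒ 115/32
val_10 [BBBBRBRRBB]  L=[0, 1, 2, 3, 7/2, 57/16, 115/32]  R=[29/8, 15/4, 4]  ⇒ 231/64
val_11 [BBBBRBRRBBB]  L=[0, 1, 2, 3, 7/2, 57/16, 115/32, 231/64]  R=[29/8, 15/4, 4]  ⇒ 463/128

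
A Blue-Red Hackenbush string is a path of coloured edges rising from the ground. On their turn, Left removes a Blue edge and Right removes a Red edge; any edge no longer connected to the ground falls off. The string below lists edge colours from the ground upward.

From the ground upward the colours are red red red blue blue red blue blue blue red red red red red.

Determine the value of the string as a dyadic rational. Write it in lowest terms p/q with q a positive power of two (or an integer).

step 1: add red to get r; options L={ ∅ } R={ 0 } — -1
step 2: add red to get rr; options L={ ∅ } R={ -1; 0 } — -2
step 3: add red to get rrr; options L={ ∅ } R={ -2; -1; 0 } — -3
step 4: add blue to get rrrb; options L={ -3 } R={ -2; -1; 0 } — -5/2
step 5: add blue to get rrrbb; options L={ -3; -5/2 } R={ -2; -1; 0 } — -9/4
step 6: add red to get rrrbbr; options L={ -3; -5/2 } R={ -9/4; -2; -1; 0 } — -19/8
step 7: add blue to get rrrbbrb; options L={ -3; -5/2; -19/8 } R={ -9/4; -2; -1; 0 } — -37/16
step 8: add blue to get rrrbbrbb; options L={ -3; -5/2; -19/8; -37/16 } R={ -9/4; -2; -1; 0 } — -73/32
step 9: add blue to get rrrbbrbbb; options L={ -3; -5/2; -19/8; -37/16; -73/32 } R={ -9/4; -2; -1; 0 } — -145/64
step 10: add red to get rrrbbrbbbr; options L={ -3; -5/2; -19/8; -37/16; -73/32 } R={ -145/64; -9/4; -2; -1; 0 } — -291/128
step 11: add red to get rrrbbrbbbrr; options L={ -3; -5/2; -19/8; -37/16; -73/32 } R={ -291/128; -145/64; -9/4; -2; -1; 0 } — -583/256
step 12: add red to get rrrbbrbbbrrr; options L={ -3; -5/2; -19/8; -37/16; -73/32 } R={ -583/256; -291/128; -145/64; -9/4; -2; -1; 0 } — -1167/512
step 13: add red to get rrrbbrbbbrrrr; options L={ -3; -5/2; -19/8; -37/16; -73/32 } R={ -1167/512; -583/256; -291/128; -145/64; -9/4; -2; -1; 0 } — -2335/1024
step 14: add red to get rrrbbrbbbrrrrr; options L={ -3; -5/2; -19/8; -37/16; -73/32 } R={ -2335/1024; -1167/512; -583/256; -291/128; -145/64; -9/4; -2; -1; 0 } — -4671/2048

-4671/2048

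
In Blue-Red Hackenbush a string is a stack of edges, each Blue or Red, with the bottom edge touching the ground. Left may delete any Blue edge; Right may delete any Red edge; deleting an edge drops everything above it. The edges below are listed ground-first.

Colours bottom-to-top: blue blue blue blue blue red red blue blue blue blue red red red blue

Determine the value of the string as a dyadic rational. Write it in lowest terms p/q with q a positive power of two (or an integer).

Prefix values for blue blue blue blue blue red red blue blue blue blue red red red blue via {L|R} + simplicity:
step 1: add blue to get b; options L={ 0 } R={ (no moves) } = 1
step 2: add blue to get bb; options L={ 0,1 } R={ (no moves) } = 2
step 3: add blue to get bbb; options L={ 0,1,2 } R={ (no moves) } = 3
step 4: add blue to get bbbb; options L={ 0,1,2,3 } R={ (no moves) } = 4
step 5: add blue to get bbbbb; options L={ 0,1,2,3,4 } R={ (no moves) } = 5
step 6: add red to get bbbbbr; options L={ 0,1,2,3,4 } R={ 5 } = 9/2
step 7: add red to get bbbbbrr; options L={ 0,1,2,3,4 } R={ 9/2,5 } = 17/4
step 8: add blue to get bbbbbrrb; options L={ 0,1,2,3,4,17/4 } R={ 9/2,5 } = 35/8
step 9: add blue to get bbbbbrrbb; options L={ 0,1,2,3,4,17/4,35/8 } R={ 9/2,5 } = 71/16
step 10: add blue to get bbbbbrrbbb; options L={ 0,1,2,3,4,17/4,35/8,71/16 } R={ 9/2,5 } = 143/32
step 11: add blue to get bbbbbrrbbbb; options L={ 0,1,2,3,4,17/4,35/8,71/16,143/32 } R={ 9/2,5 } = 287/64
step 12: add red to get bbbbbrrbbbbr; options L={ 0,1,2,3,4,17/4,35/8,71/16,143/32 } R={ 287/64,9/2,5 } = 573/128
step 13: add red to get bbbbbrrbbbbrr; options L={ 0,1,2,3,4,17/4,35/8,71/16,143/32 } R={ 573/128,287/64,9/2,5 } = 1145/256
step 14: add red to get bbbbbrrbbbbrrr; options L={ 0,1,2,3,4,17/4,35/8,71/16,143/32 } R={ 1145/256,573/128,287/64,9/2,5 } = 2289/512
step 15: add blue to get bbbbbrrbbbbrrrb; options L={ 0,1,2,3,4,17/4,35/8,71/16,143/32,2289/512 } R={ 1145/256,573/128,287/64,9/2,5 } = 4579/1024

4579/1024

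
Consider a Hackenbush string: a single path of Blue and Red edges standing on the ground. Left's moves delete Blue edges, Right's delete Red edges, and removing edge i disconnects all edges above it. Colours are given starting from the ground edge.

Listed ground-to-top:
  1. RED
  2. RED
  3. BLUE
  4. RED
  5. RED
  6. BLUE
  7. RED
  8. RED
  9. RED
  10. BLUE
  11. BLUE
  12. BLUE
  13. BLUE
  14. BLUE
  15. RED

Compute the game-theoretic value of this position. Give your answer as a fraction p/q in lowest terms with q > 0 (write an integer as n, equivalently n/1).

R: Left {  }, Right { 0 } — simplest -1
RR: Left {  }, Right { -1, 0 } — simplest -2
RRB: Left { -2 }, Right { -1, 0 } — simplest -3/2
RRBR: Left { -2 }, Right { -3/2, -1, 0 } — simplest -7/4
RRBRR: Left { -2 }, Right { -7/4, -3/2, -1, 0 } — simplest -15/8
RRBRRB: Left { -2, -15/8 }, Right { -7/4, -3/2, -1, 0 } — simplest -29/16
RRBRRBR: Left { -2, -15/8 }, Right { -29/16, -7/4, -3/2, -1, 0 } — simplest -59/32
RRBRRBRR: Left { -2, -15/8 }, Right { -59/32, -29/16, -7/4, -3/2, -1, 0 } — simplest -119/64
RRBRRBRRR: Left { -2, -15/8 }, Right { -119/64, -59/32, -29/16, -7/4, -3/2, -1, 0 } — simplest -239/128
RRBRRBRRRB: Left { -2, -15/8, -239/128 }, Right { -119/64, -59/32, -29/16, -7/4, -3/2, -1, 0 } — simplest -477/256
RRBRRBRRRBB: Left { -2, -15/8, -239/128, -477/256 }, Right { -119/64, -59/32, -29/16, -7/4, -3/2, -1, 0 } — simplest -953/512
RRBRRBRRRBBB: Left { -2, -15/8, -239/128, -477/256, -953/512 }, Right { -119/64, -59/32, -29/16, -7/4, -3/2, -1, 0 } — simplest -1905/1024
RRBRRBRRRBBBB: Left { -2, -15/8, -239/128, -477/256, -953/512, -1905/1024 }, Right { -119/64, -59/32, -29/16, -7/4, -3/2, -1, 0 } — simplest -3809/2048
RRBRRBRRRBBBBB: Left { -2, -15/8, -239/128, -477/256, -953/512, -1905/1024, -3809/2048 }, Right { -119/64, -59/32, -29/16, -7/4, -3/2, -1, 0 } — simplest -7617/4096
RRBRRBRRRBBBBBR: Left { -2, -15/8, -239/128, -477/256, -953/512, -1905/1024, -3809/2048 }, Right { -7617/4096, -119/64, -59/32, -29/16, -7/4, -3/2, -1, 0 } — simplest -15235/8192

-15235/8192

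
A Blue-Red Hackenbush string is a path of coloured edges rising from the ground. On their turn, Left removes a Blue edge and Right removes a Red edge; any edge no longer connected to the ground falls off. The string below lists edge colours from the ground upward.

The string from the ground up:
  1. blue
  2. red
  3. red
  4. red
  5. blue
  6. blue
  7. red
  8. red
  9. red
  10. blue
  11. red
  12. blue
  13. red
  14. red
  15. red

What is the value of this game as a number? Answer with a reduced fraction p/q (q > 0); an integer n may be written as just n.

edge 1 of 15 (blue): { 0 | (no moves) } => 1
edge 2 of 15 (red): { 0 | 1 } => 1/2
edge 3 of 15 (red): { 0 | 1/2,1 } => 1/4
edge 4 of 15 (red): { 0 | 1/4,1/2,1 } => 1/8
edge 5 of 15 (blue): { 0,1/8 | 1/4,1/2,1 } => 3/16
edge 6 of 15 (blue): { 0,1/8,3/16 | 1/4,1/2,1 } => 7/32
edge 7 of 15 (red): { 0,1/8,3/16 | 7/32,1/4,1/2,1 } => 13/64
edge 8 of 15 (red): { 0,1/8,3/16 | 13/64,7/32,1/4,1/2,1 } => 25/128
edge 9 of 15 (red): { 0,1/8,3/16 | 25/128,13/64,7/32,1/4,1/2,1 } => 49/256
edge 10 of 15 (blue): { 0,1/8,3/16,49/256 | 25/128,13/64,7/32,1/4,1/2,1 } => 99/512
edge 11 of 15 (red): { 0,1/8,3/16,49/256 | 99/512,25/128,13/64,7/32,1/4,1/2,1 } => 197/1024
edge 12 of 15 (blue): { 0,1/8,3/16,49/256,197/1024 | 99/512,25/128,13/64,7/32,1/4,1/2,1 } => 395/2048
edge 13 of 15 (red): { 0,1/8,3/16,49/256,197/1024 | 395/2048,99/512,25/128,13/64,7/32,1/4,1/2,1 } => 789/4096
edge 14 of 15 (red): { 0,1/8,3/16,49/256,197/1024 | 789/4096,395/2048,99/512,25/128,13/64,7/32,1/4,1/2,1 } => 1577/8192
edge 15 of 15 (red): { 0,1/8,3/16,49/256,197/1024 | 1577/8192,789/4096,395/2048,99/512,25/128,13/64,7/32,1/4,1/2,1 } => 3153/16384

3153/16384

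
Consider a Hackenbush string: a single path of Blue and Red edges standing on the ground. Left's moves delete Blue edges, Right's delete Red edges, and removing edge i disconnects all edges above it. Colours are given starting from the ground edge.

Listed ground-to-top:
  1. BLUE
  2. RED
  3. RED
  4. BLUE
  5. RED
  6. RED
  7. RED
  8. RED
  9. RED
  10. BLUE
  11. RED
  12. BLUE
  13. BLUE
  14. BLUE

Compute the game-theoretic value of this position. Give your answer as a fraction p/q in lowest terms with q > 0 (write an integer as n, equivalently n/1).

2095/8192

B: Left { 0 }, Right { none } = simplest 1
BR: Left { 0 }, Right { 1 } = simplest 1/2
BRR: Left { 0 }, Right { 1/2,1 } = simplest 1/4
BRRB: Left { 0,1/4 }, Right { 1/2,1 } = simplest 3/8
BRRBR: Left { 0,1/4 }, Right { 3/8,1/2,1 } = simplest 5/16
BRRBRR: Left { 0,1/4 }, Right { 5/16,3/8,1/2,1 } = simplest 9/32
BRRBRRR: Left { 0,1/4 }, Right { 9/32,5/16,3/8,1/2,1 } = simplest 17/64
BRRBRRRR: Left { 0,1/4 }, Right { 17/64,9/32,5/16,3/8,1/2,1 } = simplest 33/128
BRRBRRRRR: Left { 0,1/4 }, Right { 33/128,17/64,9/32,5/16,3/8,1/2,1 } = simplest 65/256
BRRBRRRRRB: Left { 0,1/4,65/256 }, Right { 33/128,17/64,9/32,5/16,3/8,1/2,1 } = simplest 131/512
BRRBRRRRRBR: Left { 0,1/4,65/256 }, Right { 131/512,33/128,17/64,9/32,5/16,3/8,1/2,1 } = simplest 261/1024
BRRBRRRRRBRB: Left { 0,1/4,65/256,261/1024 }, Right { 131/512,33/128,17/64,9/32,5/16,3/8,1/2,1 } = simplest 523/2048
BRRBRRRRRBRBB: Left { 0,1/4,65/256,261/1024,523/2048 }, Right { 131/512,33/128,17/64,9/32,5/16,3/8,1/2,1 } = simplest 1047/4096
BRRBRRRRRBRBBB: Left { 0,1/4,65/256,261/1024,523/2048,1047/4096 }, Right { 131/512,33/128,17/64,9/32,5/16,3/8,1/2,1 } = simplest 2095/8192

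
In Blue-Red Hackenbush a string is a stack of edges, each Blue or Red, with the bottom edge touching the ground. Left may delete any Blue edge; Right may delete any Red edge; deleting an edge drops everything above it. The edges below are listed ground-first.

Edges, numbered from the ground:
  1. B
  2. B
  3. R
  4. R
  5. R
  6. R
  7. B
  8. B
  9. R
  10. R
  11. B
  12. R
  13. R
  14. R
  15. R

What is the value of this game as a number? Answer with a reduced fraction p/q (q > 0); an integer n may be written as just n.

8993/8192

step 1: add B to get B; options L={ 0 } R={ ∅ } ⇒ 1
step 2: add B to get BB; options L={ 0, 1 } R={ ∅ } ⇒ 2
step 3: add R to get BBR; options L={ 0, 1 } R={ 2 } ⇒ 3/2
step 4: add R to get BBRR; options L={ 0, 1 } R={ 3/2, 2 } ⇒ 5/4
step 5: add R to get BBRRR; options L={ 0, 1 } R={ 5/4, 3/2, 2 } ⇒ 9/8
step 6: add R to get BBRRRR; options L={ 0, 1 } R={ 9/8, 5/4, 3/2, 2 } ⇒ 17/16
step 7: add B to get BBRRRRB; options L={ 0, 1, 17/16 } R={ 9/8, 5/4, 3/2, 2 } ⇒ 35/32
step 8: add B to get BBRRRRBB; options L={ 0, 1, 17/16, 35/32 } R={ 9/8, 5/4, 3/2, 2 } ⇒ 71/64
step 9: add R to get BBRRRRBBR; options L={ 0, 1, 17/16, 35/32 } R={ 71/64, 9/8, 5/4, 3/2, 2 } ⇒ 141/128
step 10: add R to get BBRRRRBBRR; options L={ 0, 1, 17/16, 35/32 } R={ 141/128, 71/64, 9/8, 5/4, 3/2, 2 } ⇒ 281/256
step 11: add B to get BBRRRRBBRRB; options L={ 0, 1, 17/16, 35/32, 281/256 } R={ 141/128, 71/64, 9/8, 5/4, 3/2, 2 } ⇒ 563/512
step 12: add R to get BBRRRRBBRRBR; options L={ 0, 1, 17/16, 35/32, 281/256 } R={ 563/512, 141/128, 71/64, 9/8, 5/4, 3/2, 2 } ⇒ 1125/1024
step 13: add R to get BBRRRRBBRRBRR; options L={ 0, 1, 17/16, 35/32, 281/256 } R={ 1125/1024, 563/512, 141/128, 71/64, 9/8, 5/4, 3/2, 2 } ⇒ 2249/2048
step 14: add R to get BBRRRRBBRRBRRR; options L={ 0, 1, 17/16, 35/32, 281/256 } R={ 2249/2048, 1125/1024, 563/512, 141/128, 71/64, 9/8, 5/4, 3/2, 2 } ⇒ 4497/4096
step 15: add R to get BBRRRRBBRRBRRRR; options L={ 0, 1, 17/16, 35/32, 281/256 } R={ 4497/4096, 2249/2048, 1125/1024, 563/512, 141/128, 71/64, 9/8, 5/4, 3/2, 2 } ⇒ 8993/8192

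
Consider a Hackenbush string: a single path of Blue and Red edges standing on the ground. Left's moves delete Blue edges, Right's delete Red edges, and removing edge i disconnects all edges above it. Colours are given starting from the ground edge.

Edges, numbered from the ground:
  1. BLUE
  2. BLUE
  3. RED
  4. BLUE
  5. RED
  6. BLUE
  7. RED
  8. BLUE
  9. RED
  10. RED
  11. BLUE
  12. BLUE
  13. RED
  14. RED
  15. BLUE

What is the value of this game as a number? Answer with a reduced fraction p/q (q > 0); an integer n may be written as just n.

13619/8192

step 1: add BLUE to get B; options L={ 0 } R={ ∅ } => 1
step 2: add BLUE to get BB; options L={ 0 1 } R={ ∅ } => 2
step 3: add RED to get BBR; options L={ 0 1 } R={ 2 } => 3/2
step 4: add BLUE to get BBRB; options L={ 0 1 3/2 } R={ 2 } => 7/4
step 5: add RED to get BBRBR; options L={ 0 1 3/2 } R={ 7/4 2 } => 13/8
step 6: add BLUE to get BBRBRB; options L={ 0 1 3/2 13/8 } R={ 7/4 2 } => 27/16
step 7: add RED to get BBRBRBR; options L={ 0 1 3/2 13/8 } R={ 27/16 7/4 2 } => 53/32
step 8: add BLUE to get BBRBRBRB; options L={ 0 1 3/2 13/8 53/32 } R={ 27/16 7/4 2 } => 107/64
step 9: add RED to get BBRBRBRBR; options L={ 0 1 3/2 13/8 53/32 } R={ 107/64 27/16 7/4 2 } => 213/128
step 10: add RED to get BBRBRBRBRR; options L={ 0 1 3/2 13/8 53/32 } R={ 213/128 107/64 27/16 7/4 2 } => 425/256
step 11: add BLUE to get BBRBRBRBRRB; options L={ 0 1 3/2 13/8 53/32 425/256 } R={ 213/128 107/64 27/16 7/4 2 } => 851/512
step 12: add BLUE to get BBRBRBRBRRBB; options L={ 0 1 3/2 13/8 53/32 425/256 851/512 } R={ 213/128 107/64 27/16 7/4 2 } => 1703/1024
step 13: add RED to get BBRBRBRBRRBBR; options L={ 0 1 3/2 13/8 53/32 425/256 851/512 } R={ 1703/1024 213/128 107/64 27/16 7/4 2 } => 3405/2048
step 14: add RED to get BBRBRBRBRRBBRR; options L={ 0 1 3/2 13/8 53/32 425/256 851/512 } R={ 3405/2048 1703/1024 213/128 107/64 27/16 7/4 2 } => 6809/4096
step 15: add BLUE to get BBRBRBRBRRBBRRB; options L={ 0 1 3/2 13/8 53/32 425/256 851/512 6809/4096 } R={ 3405/2048 1703/1024 213/128 107/64 27/16 7/4 2 } => 13619/8192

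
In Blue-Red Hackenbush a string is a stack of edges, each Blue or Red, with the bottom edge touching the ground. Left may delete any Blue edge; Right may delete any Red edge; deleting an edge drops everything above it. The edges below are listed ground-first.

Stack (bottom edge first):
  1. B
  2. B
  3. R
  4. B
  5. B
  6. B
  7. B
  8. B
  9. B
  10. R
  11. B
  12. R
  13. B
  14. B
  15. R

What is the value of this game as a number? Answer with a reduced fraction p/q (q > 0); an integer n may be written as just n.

Recurse on prefixes of the 15-edge string B B R B B B B B B R B R B B R:
g(B) = { 0 |  } -> 1
g(BB) = { 0; 1 |  } -> 2
g(BBR) = { 0; 1 | 2 } -> 3/2
g(BBRB) = { 0; 1; 3/2 | 2 } -> 7/4
g(BBRBB) = { 0; 1; 3/2; 7/4 | 2 } -> 15/8
g(BBRBBB) = { 0; 1; 3/2; 7/4; 15/8 | 2 } -> 31/16
g(BBRBBBB) = { 0; 1; 3/2; 7/4; 15/8; 31/16 | 2 } -> 63/32
g(BBRBBBBB) = { 0; 1; 3/2; 7/4; 15/8; 31/16; 63/32 | 2 } -> 127/64
g(BBRBBBBBB) = { 0; 1; 3/2; 7/4; 15/8; 31/16; 63/32; 127/64 | 2 } -> 255/128
g(BBRBBBBBBR) = { 0; 1; 3/2; 7/4; 15/8; 31/16; 63/32; 127/64 | 255/128; 2 } -> 509/256
g(BBRBBBBBBRB) = { 0; 1; 3/2; 7/4; 15/8; 31/16; 63/32; 127/64; 509/256 | 255/128; 2 } -> 1019/512
g(BBRBBBBBBRBR) = { 0; 1; 3/2; 7/4; 15/8; 31/16; 63/32; 127/64; 509/256 | 1019/512; 255/128; 2 } -> 2037/1024
g(BBRBBBBBBRBRB) = { 0; 1; 3/2; 7/4; 15/8; 31/16; 63/32; 127/64; 509/256; 2037/1024 | 1019/512; 255/128; 2 } -> 4075/2048
g(BBRBBBBBBRBRBB) = { 0; 1; 3/2; 7/4; 15/8; 31/16; 63/32; 127/64; 509/256; 2037/1024; 4075/2048 | 1019/512; 255/128; 2 } -> 8151/4096
g(BBRBBBBBBRBRBBR) = { 0; 1; 3/2; 7/4; 15/8; 31/16; 63/32; 127/64; 509/256; 2037/1024; 4075/2048 | 8151/4096; 1019/512; 255/128; 2 } -> 16301/8192

16301/8192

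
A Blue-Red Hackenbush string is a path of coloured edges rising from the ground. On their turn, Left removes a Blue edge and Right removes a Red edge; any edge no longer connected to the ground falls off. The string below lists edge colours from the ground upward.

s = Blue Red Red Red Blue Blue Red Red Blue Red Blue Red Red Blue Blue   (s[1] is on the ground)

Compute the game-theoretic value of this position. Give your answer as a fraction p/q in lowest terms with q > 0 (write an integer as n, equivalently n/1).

3239/16384

1 of 15 · B · max L 0 · min R +∞ → 1
2 of 15 · BR · max L 0 · min R 1 → 1/2
3 of 15 · BRR · max L 0 · min R 1/2 → 1/4
4 of 15 · BRRR · max L 0 · min R 1/4 → 1/8
5 of 15 · BRRRB · max L 1/8 · min R 1/4 → 3/16
6 of 15 · BRRRBB · max L 3/16 · min R 1/4 → 7/32
7 of 15 · BRRRBBR · max L 3/16 · min R 7/32 → 13/64
8 of 15 · BRRRBBRR · max L 3/16 · min R 13/64 → 25/128
9 of 15 · BRRRBBRRB · max L 25/128 · min R 13/64 → 51/256
10 of 15 · BRRRBBRRBR · max L 25/128 · min R 51/256 → 101/512
11 of 15 · BRRRBBRRBRB · max L 101/512 · min R 51/256 → 203/1024
12 of 15 · BRRRBBRRBRBR · max L 101/512 · min R 203/1024 → 405/2048
13 of 15 · BRRRBBRRBRBRR · max L 101/512 · min R 405/2048 → 809/4096
14 of 15 · BRRRBBRRBRBRRB · max L 809/4096 · min R 405/2048 → 1619/8192
15 of 15 · BRRRBBRRBRBRRBB · max L 1619/8192 · min R 405/2048 → 3239/16384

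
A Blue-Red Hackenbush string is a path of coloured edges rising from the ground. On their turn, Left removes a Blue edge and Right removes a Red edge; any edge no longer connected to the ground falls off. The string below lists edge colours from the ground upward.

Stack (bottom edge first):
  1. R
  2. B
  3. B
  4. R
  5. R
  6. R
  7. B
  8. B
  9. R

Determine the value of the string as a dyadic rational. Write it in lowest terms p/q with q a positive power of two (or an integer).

-115/256

Build value(s[:k]) for k = 1..9, string s = R B B R R R B B R.
step 1: add R to get R; options L={ · } R={ 0 } → -1
step 2: add B to get RB; options L={ -1 } R={ 0 } → -1/2
step 3: add B to get RBB; options L={ -1, -1/2 } R={ 0 } → -1/4
step 4: add R to get RBBR; options L={ -1, -1/2 } R={ -1/4, 0 } → -3/8
step 5: add R to get RBBRR; options L={ -1, -1/2 } R={ -3/8, -1/4, 0 } → -7/16
step 6: add R to get RBBRRR; options L={ -1, -1/2 } R={ -7/16, -3/8, -1/4, 0 } → -15/32
step 7: add B to get RBBRRRB; options L={ -1, -1/2, -15/32 } R={ -7/16, -3/8, -1/4, 0 } → -29/64
step 8: add B to get RBBRRRBB; options L={ -1, -1/2, -15/32, -29/64 } R={ -7/16, -3/8, -1/4, 0 } → -57/128
step 9: add R to get RBBRRRBBR; options L={ -1, -1/2, -15/32, -29/64 } R={ -57/128, -7/16, -3/8, -1/4, 0 } → -115/256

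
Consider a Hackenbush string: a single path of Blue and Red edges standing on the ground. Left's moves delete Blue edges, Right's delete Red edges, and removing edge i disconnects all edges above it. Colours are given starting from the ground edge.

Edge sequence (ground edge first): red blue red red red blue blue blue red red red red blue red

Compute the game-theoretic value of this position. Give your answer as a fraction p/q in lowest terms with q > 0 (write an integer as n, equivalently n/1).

step 1: add red to get r; options L={  } R={ 0 } => -1
step 2: add blue to get rb; options L={ -1 } R={ 0 } => -1/2
step 3: add red to get rbr; options L={ -1 } R={ -1/2; 0 } => -3/4
step 4: add red to get rbrr; options L={ -1 } R={ -3/4; -1/2; 0 } => -7/8
step 5: add red to get rbrrr; options L={ -1 } R={ -7/8; -3/4; -1/2; 0 } => -15/16
step 6: add blue to get rbrrrb; options L={ -1; -15/16 } R={ -7/8; -3/4; -1/2; 0 } => -29/32
step 7: add blue to get rbrrrbb; options L={ -1; -15/16; -29/32 } R={ -7/8; -3/4; -1/2; 0 } => -57/64
step 8: add blue to get rbrrrbbb; options L={ -1; -15/16; -29/32; -57/64 } R={ -7/8; -3/4; -1/2; 0 } => -113/128
step 9: add red to get rbrrrbbbr; options L={ -1; -15/16; -29/32; -57/64 } R={ -113/128; -7/8; -3/4; -1/2; 0 } => -227/256
step 10: add red to get rbrrrbbbrr; options L={ -1; -15/16; -29/32; -57/64 } R={ -227/256; -113/128; -7/8; -3/4; -1/2; 0 } => -455/512
step 11: add red to get rbrrrbbbrrr; options L={ -1; -15/16; -29/32; -57/64 } R={ -455/512; -227/256; -113/128; -7/8; -3/4; -1/2; 0 } => -911/1024
step 12: add red to get rbrrrbbbrrrr; options L={ -1; -15/16; -29/32; -57/64 } R={ -911/1024; -455/512; -227/256; -113/128; -7/8; -3/4; -1/2; 0 } => -1823/2048
step 13: add blue to get rbrrrbbbrrrrb; options L={ -1; -15/16; -29/32; -57/64; -1823/2048 } R={ -911/1024; -455/512; -227/256; -113/128; -7/8; -3/4; -1/2; 0 } => -3645/4096
step 14: add red to get rbrrrbbbrrrrbr; options L={ -1; -15/16; -29/32; -57/64; -1823/2048 } R={ -3645/4096; -911/1024; -455/512; -227/256; -113/128; -7/8; -3/4; -1/2; 0 } => -7291/8192

-7291/8192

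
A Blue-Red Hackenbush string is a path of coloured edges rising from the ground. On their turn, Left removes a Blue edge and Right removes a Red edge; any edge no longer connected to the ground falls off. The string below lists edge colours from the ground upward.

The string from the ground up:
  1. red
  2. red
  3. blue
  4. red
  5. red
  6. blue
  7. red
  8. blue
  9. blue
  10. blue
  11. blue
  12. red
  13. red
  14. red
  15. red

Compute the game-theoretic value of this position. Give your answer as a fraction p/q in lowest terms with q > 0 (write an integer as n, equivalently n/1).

r: Left { · }, Right { 0 } → simplest -1
rr: Left { · }, Right { -1; 0 } → simplest -2
rrb: Left { -2 }, Right { -1; 0 } → simplest -3/2
rrbr: Left { -2 }, Right { -3/2; -1; 0 } → simplest -7/4
rrbrr: Left { -2 }, Right { -7/4; -3/2; -1; 0 } → simplest -15/8
rrbrrb: Left { -2; -15/8 }, Right { -7/4; -3/2; -1; 0 } → simplest -29/16
rrbrrbr: Left { -2; -15/8 }, Right { -29/16; -7/4; -3/2; -1; 0 } → simplest -59/32
rrbrrbrb: Left { -2; -15/8; -59/32 }, Right { -29/16; -7/4; -3/2; -1; 0 } → simplest -117/64
rrbrrbrbb: Left { -2; -15/8; -59/32; -117/64 }, Right { -29/16; -7/4; -3/2; -1; 0 } → simplest -233/128
rrbrrbrbbb: Left { -2; -15/8; -59/32; -117/64; -233/128 }, Right { -29/16; -7/4; -3/2; -1; 0 } → simplest -465/256
rrbrrbrbbbb: Left { -2; -15/8; -59/32; -117/64; -233/128; -465/256 }, Right { -29/16; -7/4; -3/2; -1; 0 } → simplest -929/512
rrbrrbrbbbbr: Left { -2; -15/8; -59/32; -117/64; -233/128; -465/256 }, Right { -929/512; -29/16; -7/4; -3/2; -1; 0 } → simplest -1859/1024
rrbrrbrbbbbrr: Left { -2; -15/8; -59/32; -117/64; -233/128; -465/256 }, Right { -1859/1024; -929/512; -29/16; -7/4; -3/2; -1; 0 } → simplest -3719/2048
rrbrrbrbbbbrrr: Left { -2; -15/8; -59/32; -117/64; -233/128; -465/256 }, Right { -3719/2048; -1859/1024; -929/512; -29/16; -7/4; -3/2; -1; 0 } → simplest -7439/4096
rrbrrbrbbbbrrrr: Left { -2; -15/8; -59/32; -117/64; -233/128; -465/256 }, Right { -7439/4096; -3719/2048; -1859/1024; -929/512; -29/16; -7/4; -3/2; -1; 0 } → simplest -14879/8192

-14879/8192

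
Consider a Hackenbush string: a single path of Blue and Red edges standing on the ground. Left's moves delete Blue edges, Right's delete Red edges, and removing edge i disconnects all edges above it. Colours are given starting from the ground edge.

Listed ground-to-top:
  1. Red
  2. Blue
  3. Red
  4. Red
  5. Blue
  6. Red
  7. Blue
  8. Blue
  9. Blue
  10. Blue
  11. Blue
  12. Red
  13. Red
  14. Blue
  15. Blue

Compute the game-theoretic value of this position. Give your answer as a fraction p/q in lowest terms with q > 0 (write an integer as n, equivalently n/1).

-13337/16384

Recurse on prefixes of the 15-edge string Red Blue Red Red Blue Red Blue Blue Blue Blue Blue Red Red Blue Blue:
1 of 15 · R · max L −∞ · min R 0 gives -1
2 of 15 · RB · max L -1 · min R 0 gives -1/2
3 of 15 · RBR · max L -1 · min R -1/2 gives -3/4
4 of 15 · RBRR · max L -1 · min R -3/4 gives -7/8
5 of 15 · RBRRB · max L -7/8 · min R -3/4 gives -13/16
6 of 15 · RBRRBR · max L -7/8 · min R -13/16 gives -27/32
7 of 15 · RBRRBRB · max L -27/32 · min R -13/16 gives -53/64
8 of 15 · RBRRBRBB · max L -53/64 · min R -13/16 gives -105/128
9 of 15 · RBRRBRBBB · max L -105/128 · min R -13/16 gives -209/256
10 of 15 · RBRRBRBBBB · max L -209/256 · min R -13/16 gives -417/512
11 of 15 · RBRRBRBBBBB · max L -417/512 · min R -13/16 gives -833/1024
12 of 15 · RBRRBRBBBBBR · max L -417/512 · min R -833/1024 gives -1667/2048
13 of 15 · RBRRBRBBBBBRR · max L -417/512 · min R -1667/2048 gives -3335/4096
14 of 15 · RBRRBRBBBBBRRB · max L -3335/4096 · min R -1667/2048 gives -6669/8192
15 of 15 · RBRRBRBBBBBRRBB · max L -6669/8192 · min R -1667/2048 gives -13337/16384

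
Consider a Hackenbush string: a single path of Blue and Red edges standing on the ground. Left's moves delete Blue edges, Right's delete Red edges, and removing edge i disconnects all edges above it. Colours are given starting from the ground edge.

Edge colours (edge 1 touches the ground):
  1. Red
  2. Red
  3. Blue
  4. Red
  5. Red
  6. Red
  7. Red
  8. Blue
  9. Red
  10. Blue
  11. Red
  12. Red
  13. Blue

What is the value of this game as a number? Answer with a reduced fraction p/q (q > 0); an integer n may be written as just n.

value(R) = { · | 0 } → -1
value(RR) = { · | -1 0 } → -2
value(RRB) = { -2 | -1 0 } → -3/2
value(RRBR) = { -2 | -3/2 -1 0 } → -7/4
value(RRBRR) = { -2 | -7/4 -3/2 -1 0 } → -15/8
value(RRBRRR) = { -2 | -15/8 -7/4 -3/2 -1 0 } → -31/16
value(RRBRRRR) = { -2 | -31/16 -15/8 -7/4 -3/2 -1 0 } → -63/32
value(RRBRRRRB) = { -2 -63/32 | -31/16 -15/8 -7/4 -3/2 -1 0 } → -125/64
value(RRBRRRRBR) = { -2 -63/32 | -125/64 -31/16 -15/8 -7/4 -3/2 -1 0 } → -251/128
value(RRBRRRRBRB) = { -2 -63/32 -251/128 | -125/64 -31/16 -15/8 -7/4 -3/2 -1 0 } → -501/256
value(RRBRRRRBRBR) = { -2 -63/32 -251/128 | -501/256 -125/64 -31/16 -15/8 -7/4 -3/2 -1 0 } → -1003/512
value(RRBRRRRBRBRR) = { -2 -63/32 -251/128 | -1003/512 -501/256 -125/64 -31/16 -15/8 -7/4 -3/2 -1 0 } → -2007/1024
value(RRBRRRRBRBRRB) = { -2 -63/32 -251/128 -2007/1024 | -1003/512 -501/256 -125/64 -31/16 -15/8 -7/4 -3/2 -1 0 } → -4013/2048

-4013/2048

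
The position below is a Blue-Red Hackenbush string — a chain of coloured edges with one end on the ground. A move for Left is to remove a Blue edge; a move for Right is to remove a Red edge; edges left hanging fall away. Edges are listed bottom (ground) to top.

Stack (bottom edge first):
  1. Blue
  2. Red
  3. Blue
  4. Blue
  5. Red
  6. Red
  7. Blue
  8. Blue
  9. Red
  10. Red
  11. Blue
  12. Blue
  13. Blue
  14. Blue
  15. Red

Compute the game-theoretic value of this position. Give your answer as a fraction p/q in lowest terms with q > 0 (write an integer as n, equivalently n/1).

Prefix values for Blue Red Blue Blue Red Red Blue Blue Red Red Blue Blue Blue Blue Red via {L|R} + simplicity:
B: Left { 0 }, Right { — } ⇒ simplest 1
BR: Left { 0 }, Right { 1 } ⇒ simplest 1/2
BRB: Left { 0,1/2 }, Right { 1 } ⇒ simplest 3/4
BRBB: Left { 0,1/2,3/4 }, Right { 1 } ⇒ simplest 7/8
BRBBR: Left { 0,1/2,3/4 }, Right { 7/8,1 } ⇒ simplest 13/16
BRBBRR: Left { 0,1/2,3/4 }, Right { 13/16,7/8,1 } ⇒ simplest 25/32
BRBBRRB: Left { 0,1/2,3/4,25/32 }, Right { 13/16,7/8,1 } ⇒ simplest 51/64
BRBBRRBB: Left { 0,1/2,3/4,25/32,51/64 }, Right { 13/16,7/8,1 } ⇒ simplest 103/128
BRBBRRBBR: Left { 0,1/2,3/4,25/32,51/64 }, Right { 103/128,13/16,7/8,1 } ⇒ simplest 205/256
BRBBRRBBRR: Left { 0,1/2,3/4,25/32,51/64 }, Right { 205/256,103/128,13/16,7/8,1 } ⇒ simplest 409/512
BRBBRRBBRRB: Left { 0,1/2,3/4,25/32,51/64,409/512 }, Right { 205/256,103/128,13/16,7/8,1 } ⇒ simplest 819/1024
BRBBRRBBRRBB: Left { 0,1/2,3/4,25/32,51/64,409/512,819/1024 }, Right { 205/256,103/128,13/16,7/8,1 } ⇒ simplest 1639/2048
BRBBRRBBRRBBB: Left { 0,1/2,3/4,25/32,51/64,409/512,819/1024,1639/2048 }, Right { 205/256,103/128,13/16,7/8,1 } ⇒ simplest 3279/4096
BRBBRRBBRRBBBB: Left { 0,1/2,3/4,25/32,51/64,409/512,819/1024,1639/2048,3279/4096 }, Right { 205/256,103/128,13/16,7/8,1 } ⇒ simplest 6559/8192
BRBBRRBBRRBBBBR: Left { 0,1/2,3/4,25/32,51/64,409/512,819/1024,1639/2048,3279/4096 }, Right { 6559/8192,205/256,103/128,13/16,7/8,1 } ⇒ simplest 13117/16384

13117/16384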